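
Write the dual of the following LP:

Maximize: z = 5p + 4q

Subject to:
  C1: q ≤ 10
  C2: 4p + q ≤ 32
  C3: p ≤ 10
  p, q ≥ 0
Minimize: z = 10y1 + 32y2 + 10y3

Subject to:
  C1: -4y2 - y3 ≤ -5
  C2: -y1 - y2 ≤ -4
  y1, y2, y3 ≥ 0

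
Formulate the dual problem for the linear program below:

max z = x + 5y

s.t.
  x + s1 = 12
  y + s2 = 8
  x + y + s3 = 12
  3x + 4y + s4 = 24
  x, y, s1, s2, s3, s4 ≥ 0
Minimize: z = 12y1 + 8y2 + 12y3 + 24y4

Subject to:
  C1: -y1 - y3 - 3y4 ≤ -1
  C2: -y2 - y3 - 4y4 ≤ -5
  y1, y2, y3, y4 ≥ 0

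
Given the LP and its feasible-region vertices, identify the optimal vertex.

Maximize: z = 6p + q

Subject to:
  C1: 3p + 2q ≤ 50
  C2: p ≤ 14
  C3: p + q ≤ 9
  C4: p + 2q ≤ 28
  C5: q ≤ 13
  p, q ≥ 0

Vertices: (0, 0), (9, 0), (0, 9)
Evaluating z = 6p + q at each vertex:
  (0, 0): z = 0
  (9, 0): z = 54
  (0, 9): z = 9

The largest value is z = 54, attained at (9, 0).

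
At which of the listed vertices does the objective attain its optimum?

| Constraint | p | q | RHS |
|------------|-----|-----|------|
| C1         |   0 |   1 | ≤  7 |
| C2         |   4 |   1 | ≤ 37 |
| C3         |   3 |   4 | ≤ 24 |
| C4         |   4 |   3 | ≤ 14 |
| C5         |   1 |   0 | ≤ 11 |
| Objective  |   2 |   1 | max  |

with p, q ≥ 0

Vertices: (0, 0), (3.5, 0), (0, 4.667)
Evaluating z = 2p + q at each vertex:
  (0, 0): z = 0
  (3.5, 0): z = 7
  (0, 4.667): z = 4.667

The largest value is z = 7, attained at (3.5, 0).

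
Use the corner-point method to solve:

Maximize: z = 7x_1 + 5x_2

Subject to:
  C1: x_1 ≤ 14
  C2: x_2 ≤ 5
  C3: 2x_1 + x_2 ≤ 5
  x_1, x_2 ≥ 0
x_1 = 0, x_2 = 5, z = 25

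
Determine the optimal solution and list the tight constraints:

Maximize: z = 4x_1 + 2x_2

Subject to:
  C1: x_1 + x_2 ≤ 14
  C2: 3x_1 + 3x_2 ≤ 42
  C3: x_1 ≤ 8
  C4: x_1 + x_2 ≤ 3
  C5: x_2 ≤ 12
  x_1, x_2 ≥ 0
Optimal: x_1 = 3, x_2 = 0
Slack at optimum:
  C1: slack = 11
  C2: slack = 33
  C3: slack = 5
  C4: slack = 0 (binding)
  C5: slack = 12
  x_1 ≥ 0: x_1 = 3
  x_2 ≥ 0: x_2 = 0 (binding)
Binding constraints: C4, x_2 ≥ 0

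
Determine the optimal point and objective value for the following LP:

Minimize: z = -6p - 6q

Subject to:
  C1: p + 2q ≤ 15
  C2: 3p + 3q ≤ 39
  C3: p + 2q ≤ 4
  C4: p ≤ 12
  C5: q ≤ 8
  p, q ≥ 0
Each vertex is the intersection of two constraint boundaries that also satisfies all remaining constraints:
  p = 0 and q = 0 → (0, 0)
  p + 2q = 4 and q = 0 → (4, 0)
  p + 2q = 4 and p = 0 → (0, 2)

Evaluating z = -6p - 6q at each vertex:
  (0, 0): z = 0
  (4, 0): z = -24
  (0, 2): z = -12

The minimum is at (4, 0) with z = -24.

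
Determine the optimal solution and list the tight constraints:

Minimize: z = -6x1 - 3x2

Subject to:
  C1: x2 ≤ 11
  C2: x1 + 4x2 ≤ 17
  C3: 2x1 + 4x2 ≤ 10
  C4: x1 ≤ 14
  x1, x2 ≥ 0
Optimal: x1 = 5, x2 = 0
Binding: C3, x2 ≥ 0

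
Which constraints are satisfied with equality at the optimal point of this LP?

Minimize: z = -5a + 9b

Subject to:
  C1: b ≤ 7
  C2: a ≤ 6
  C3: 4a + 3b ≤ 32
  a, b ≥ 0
Optimal: a = 6, b = 0
Binding: C2, b ≥ 0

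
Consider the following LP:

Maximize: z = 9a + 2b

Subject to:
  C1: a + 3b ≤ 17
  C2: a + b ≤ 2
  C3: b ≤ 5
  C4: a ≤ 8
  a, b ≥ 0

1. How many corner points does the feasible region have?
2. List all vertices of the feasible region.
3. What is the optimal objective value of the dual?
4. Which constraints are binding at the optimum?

1. 3
2. (0, 0), (2, 0), (0, 2)
3. 18 (by strong duality, equal to the primal optimum)
4. C2, b ≥ 0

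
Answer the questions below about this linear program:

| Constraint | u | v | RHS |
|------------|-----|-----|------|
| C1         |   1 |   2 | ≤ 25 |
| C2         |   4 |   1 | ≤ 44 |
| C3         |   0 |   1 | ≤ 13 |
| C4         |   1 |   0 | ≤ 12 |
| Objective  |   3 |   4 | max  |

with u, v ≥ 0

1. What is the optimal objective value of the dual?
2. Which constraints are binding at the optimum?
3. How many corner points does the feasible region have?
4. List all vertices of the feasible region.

1. 59 (by strong duality, equal to the primal optimum)
2. C1, C2
3. 4
4. (0, 0), (11, 0), (9, 8), (0, 12.5)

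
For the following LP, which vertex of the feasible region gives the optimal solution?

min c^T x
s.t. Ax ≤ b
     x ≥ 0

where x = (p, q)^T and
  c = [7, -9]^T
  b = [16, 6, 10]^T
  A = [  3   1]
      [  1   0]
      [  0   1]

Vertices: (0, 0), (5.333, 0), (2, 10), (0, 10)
Evaluating z = 7p - 9q at each vertex:
  (0, 0): z = 0
  (5.333, 0): z = 37.33
  (2, 10): z = -76
  (0, 10): z = -90

The smallest value is z = -90, attained at (0, 10).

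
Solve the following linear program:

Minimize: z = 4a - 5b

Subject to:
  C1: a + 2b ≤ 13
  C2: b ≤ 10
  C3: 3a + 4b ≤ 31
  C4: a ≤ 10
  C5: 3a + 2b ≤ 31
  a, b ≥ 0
Each vertex is the intersection of two constraint boundaries that also satisfies all remaining constraints:
  a = 0 and b = 0 → (0, 0)
  a = 10 and b = 0 → (10, 0)
  3a + 4b = 31 and a = 10 → (10, 0.25)
  a + 2b = 13 and 3a + 4b = 31 → (5, 4)
  a + 2b = 13 and a = 0 → (0, 6.5)

Evaluating z = 4a - 5b at each vertex:
  (0, 0): z = 0
  (10, 0): z = 40
  (10, 0.25): z = 38.75
  (5, 4): z = 0
  (0, 6.5): z = -32.5

The minimum is at (0, 6.5) with z = -32.5.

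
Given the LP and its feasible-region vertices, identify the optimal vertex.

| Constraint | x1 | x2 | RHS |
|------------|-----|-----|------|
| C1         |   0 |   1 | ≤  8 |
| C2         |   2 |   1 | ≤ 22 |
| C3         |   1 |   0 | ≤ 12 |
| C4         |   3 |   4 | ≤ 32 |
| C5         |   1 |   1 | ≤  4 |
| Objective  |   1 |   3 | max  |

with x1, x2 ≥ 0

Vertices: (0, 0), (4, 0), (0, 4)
(0, 4) with z = 12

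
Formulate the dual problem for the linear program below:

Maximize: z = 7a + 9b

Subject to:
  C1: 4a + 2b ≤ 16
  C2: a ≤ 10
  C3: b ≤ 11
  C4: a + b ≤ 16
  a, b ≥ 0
Minimize: z = 16y1 + 10y2 + 11y3 + 16y4

Subject to:
  C1: -4y1 - y2 - y4 ≤ -7
  C2: -2y1 - y3 - y4 ≤ -9
  y1, y2, y3, y4 ≥ 0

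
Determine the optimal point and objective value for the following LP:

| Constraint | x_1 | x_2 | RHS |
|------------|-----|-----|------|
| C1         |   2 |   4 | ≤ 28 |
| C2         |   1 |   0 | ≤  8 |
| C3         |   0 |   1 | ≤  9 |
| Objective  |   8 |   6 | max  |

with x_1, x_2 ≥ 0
Each vertex is the intersection of two constraint boundaries that also satisfies all remaining constraints:
  x_1 = 0 and x_2 = 0 → (0, 0)
  x_1 = 8 and x_2 = 0 → (8, 0)
  2x_1 + 4x_2 = 28 and x_1 = 8 → (8, 3)
  2x_1 + 4x_2 = 28 and x_1 = 0 → (0, 7)

Evaluating z = 8x_1 + 6x_2 at each vertex:
  (0, 0): z = 0
  (8, 0): z = 64
  (8, 3): z = 82
  (0, 7): z = 42

The maximum is at (8, 3) with z = 82.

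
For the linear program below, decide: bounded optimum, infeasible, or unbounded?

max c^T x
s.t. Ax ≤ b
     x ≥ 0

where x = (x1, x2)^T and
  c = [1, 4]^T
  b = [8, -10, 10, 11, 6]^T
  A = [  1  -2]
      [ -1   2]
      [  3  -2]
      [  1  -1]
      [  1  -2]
One constraint requires x1 - 2x2 ≤ 8, while the constraint -x1 + 2x2 ≤ -10 is equivalent to x1 - 2x2 ≥ 10. Together they would need 10 ≤ x1 - 2x2 ≤ 8, which is impossible since 10 > 8. No point satisfies all constraints.

Infeasible: no point satisfies all constraints simultaneously.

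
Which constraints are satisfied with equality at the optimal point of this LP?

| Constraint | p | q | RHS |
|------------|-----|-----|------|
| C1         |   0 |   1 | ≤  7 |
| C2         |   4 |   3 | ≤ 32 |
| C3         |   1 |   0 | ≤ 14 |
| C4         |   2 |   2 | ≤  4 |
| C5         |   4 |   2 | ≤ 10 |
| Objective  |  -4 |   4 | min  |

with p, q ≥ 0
Optimal: p = 2, q = 0
Slack at optimum:
  C1: slack = 7
  C2: slack = 24
  C3: slack = 12
  C4: slack = 0 (binding)
  C5: slack = 2
  p ≥ 0: p = 2
  q ≥ 0: q = 0 (binding)
Binding constraints: C4, q ≥ 0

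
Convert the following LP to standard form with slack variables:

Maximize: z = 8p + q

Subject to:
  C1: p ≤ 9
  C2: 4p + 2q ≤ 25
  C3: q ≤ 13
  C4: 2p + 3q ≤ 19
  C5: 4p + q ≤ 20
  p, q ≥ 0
max z = 8p + q

s.t.
  p + s1 = 9
  4p + 2q + s2 = 25
  q + s3 = 13
  2p + 3q + s4 = 19
  4p + q + s5 = 20
  p, q, s1, s2, s3, s4, s5 ≥ 0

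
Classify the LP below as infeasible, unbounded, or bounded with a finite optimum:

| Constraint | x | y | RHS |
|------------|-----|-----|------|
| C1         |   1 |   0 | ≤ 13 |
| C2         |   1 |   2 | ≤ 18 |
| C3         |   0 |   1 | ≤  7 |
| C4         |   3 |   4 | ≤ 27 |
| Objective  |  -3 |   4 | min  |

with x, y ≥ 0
The point (9, 0) satisfies every constraint, so the LP is feasible; the constraints give x ≤ 13 and y ≤ 7, which with x, y ≥ 0 keep the feasible region inside a bounded box. A feasible, bounded LP attains a finite optimum at a vertex.

Evaluating z = -3x + 4y at each vertex:
  (0, 0): z = 0
  (9, 0): z = -27
  (0, 6.75): z = 27

Bounded optimum: z* = -27 at (9, 0).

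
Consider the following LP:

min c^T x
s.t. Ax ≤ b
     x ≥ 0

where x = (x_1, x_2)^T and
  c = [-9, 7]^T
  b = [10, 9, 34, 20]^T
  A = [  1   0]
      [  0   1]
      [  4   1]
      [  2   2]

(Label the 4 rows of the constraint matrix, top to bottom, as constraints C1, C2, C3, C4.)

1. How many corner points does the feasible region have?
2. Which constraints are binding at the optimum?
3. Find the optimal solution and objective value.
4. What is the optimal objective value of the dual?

1. 5
2. C3, x_2 ≥ 0
3. x_1 = 8.5, x_2 = 0, z = -76.5
4. -76.5 (by strong duality, equal to the primal optimum)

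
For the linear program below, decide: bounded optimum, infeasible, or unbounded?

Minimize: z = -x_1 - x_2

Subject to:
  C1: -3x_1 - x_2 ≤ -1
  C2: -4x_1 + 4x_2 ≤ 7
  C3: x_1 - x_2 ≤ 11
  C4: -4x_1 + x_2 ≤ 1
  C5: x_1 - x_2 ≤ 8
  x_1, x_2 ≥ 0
Feasible point: (0, 1) satisfies every constraint, so the LP is feasible.
Direction d = (1, 1): for each constraint row a, a·d ≤ 0 —
  (-3)(1) + (-1)(1) = -4 ≤ 0
  (-4)(1) + (4)(1) = 0 ≤ 0
  (1)(1) + (-1)(1) = 0 ≤ 0
  (-4)(1) + (1)(1) = -3 ≤ 0
  (1)(1) + (-1)(1) = 0 ≤ 0
and d ≥ 0, so (0, 1) + t·d stays feasible for every t ≥ 0. Along this ray z = -x_1 - x_2 changes by -2 per unit t, so z → −∞.

Unbounded: there is a feasible ray along which z → −∞.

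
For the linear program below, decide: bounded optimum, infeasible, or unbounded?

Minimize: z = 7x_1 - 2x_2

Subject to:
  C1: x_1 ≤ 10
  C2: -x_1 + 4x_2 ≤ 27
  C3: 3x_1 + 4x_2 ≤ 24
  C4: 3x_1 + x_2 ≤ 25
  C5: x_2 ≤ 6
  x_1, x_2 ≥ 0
The point (0, 6) satisfies every constraint, so the LP is feasible; the constraints give x_1 ≤ 10 and x_2 ≤ 6, which with x_1, x_2 ≥ 0 keep the feasible region inside a bounded box. A feasible, bounded LP attains a finite optimum at a vertex.

Bounded optimum: z* = -12 at (0, 6).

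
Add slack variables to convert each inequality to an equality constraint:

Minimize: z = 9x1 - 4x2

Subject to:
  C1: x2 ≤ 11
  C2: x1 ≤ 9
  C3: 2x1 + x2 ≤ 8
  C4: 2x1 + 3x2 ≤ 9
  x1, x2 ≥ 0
min z = 9x1 - 4x2

s.t.
  x2 + s1 = 11
  x1 + s2 = 9
  2x1 + x2 + s3 = 8
  2x1 + 3x2 + s4 = 9
  x1, x2, s1, s2, s3, s4 ≥ 0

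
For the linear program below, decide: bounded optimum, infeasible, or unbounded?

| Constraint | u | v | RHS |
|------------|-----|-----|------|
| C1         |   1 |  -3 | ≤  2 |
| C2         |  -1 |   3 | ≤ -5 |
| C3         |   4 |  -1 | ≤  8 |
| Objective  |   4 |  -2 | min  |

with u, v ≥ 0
C1 requires u - 3v ≤ 2, while C2 (-u + 3v ≤ -5) is equivalent to u - 3v ≥ 5. Together they would need 5 ≤ u - 3v ≤ 2, which is impossible since 5 > 2. No point satisfies all constraints.

Infeasible: no point satisfies all constraints simultaneously.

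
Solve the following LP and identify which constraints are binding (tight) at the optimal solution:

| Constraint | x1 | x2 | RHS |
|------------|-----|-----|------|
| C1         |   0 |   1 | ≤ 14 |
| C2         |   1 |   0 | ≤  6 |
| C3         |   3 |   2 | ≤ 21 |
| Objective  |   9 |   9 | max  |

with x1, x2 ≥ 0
Optimal: x1 = 0, x2 = 10.5
Binding: C3, x1 ≥ 0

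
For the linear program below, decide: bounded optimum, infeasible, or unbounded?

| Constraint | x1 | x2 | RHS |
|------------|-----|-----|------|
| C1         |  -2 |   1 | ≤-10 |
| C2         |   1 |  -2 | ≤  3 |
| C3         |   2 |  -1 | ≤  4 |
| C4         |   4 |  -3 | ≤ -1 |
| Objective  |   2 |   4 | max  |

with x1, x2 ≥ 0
C3 requires 2x1 - x2 ≤ 4, while C1 (-2x1 + x2 ≤ -10) is equivalent to 2x1 - x2 ≥ 10. Together they would need 10 ≤ 2x1 - x2 ≤ 4, which is impossible since 10 > 4. No point satisfies all constraints.

Infeasible: no point satisfies all constraints simultaneously.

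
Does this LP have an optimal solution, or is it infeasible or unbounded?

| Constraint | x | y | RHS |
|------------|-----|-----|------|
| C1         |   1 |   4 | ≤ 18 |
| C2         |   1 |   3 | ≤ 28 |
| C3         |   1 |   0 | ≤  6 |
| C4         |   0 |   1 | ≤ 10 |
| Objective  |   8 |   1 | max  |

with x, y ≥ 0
The point (6, 3) satisfies every constraint, so the LP is feasible; the constraints give x ≤ 6 and y ≤ 10, which with x, y ≥ 0 keep the feasible region inside a bounded box. A feasible, bounded LP attains a finite optimum at a vertex.

Evaluating z = 8x + y at each vertex:
  (0, 0): z = 0
  (6, 0): z = 48
  (6, 3): z = 51
  (0, 4.5): z = 4.5

The LP has an optimal solution: (6, 3) with z = 51.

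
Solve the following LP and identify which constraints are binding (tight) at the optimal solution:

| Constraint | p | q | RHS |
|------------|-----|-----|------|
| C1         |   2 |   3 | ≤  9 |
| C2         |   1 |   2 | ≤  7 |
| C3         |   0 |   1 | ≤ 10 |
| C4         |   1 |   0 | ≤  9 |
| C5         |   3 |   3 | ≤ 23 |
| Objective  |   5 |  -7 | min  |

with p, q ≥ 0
Optimal: p = 0, q = 3
Binding: C1, p ≥ 0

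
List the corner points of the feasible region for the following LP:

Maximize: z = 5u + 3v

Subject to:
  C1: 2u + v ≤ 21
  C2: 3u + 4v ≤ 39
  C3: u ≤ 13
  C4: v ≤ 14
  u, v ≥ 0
Each vertex is the intersection of two constraint boundaries that also satisfies all remaining constraints:
  u = 0 and v = 0 → (0, 0)
  2u + v = 21 and v = 0 → (10.5, 0)
  2u + v = 21 and 3u + 4v = 39 → (9, 3)
  3u + 4v = 39 and u = 0 → (0, 9.75)

Vertices: (0, 0), (10.5, 0), (9, 3), (0, 9.75)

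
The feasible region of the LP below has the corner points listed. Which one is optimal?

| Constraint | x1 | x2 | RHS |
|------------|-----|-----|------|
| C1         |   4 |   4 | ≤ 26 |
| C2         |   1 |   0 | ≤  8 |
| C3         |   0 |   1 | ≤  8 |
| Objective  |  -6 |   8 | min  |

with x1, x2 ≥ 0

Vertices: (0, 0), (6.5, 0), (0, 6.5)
(6.5, 0) with z = -39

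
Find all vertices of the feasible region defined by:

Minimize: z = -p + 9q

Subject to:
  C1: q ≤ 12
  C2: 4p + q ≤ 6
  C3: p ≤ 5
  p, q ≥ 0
Each vertex is the intersection of two constraint boundaries that also satisfies all remaining constraints:
  p = 0 and q = 0 → (0, 0)
  4p + q = 6 and q = 0 → (1.5, 0)
  4p + q = 6 and p = 0 → (0, 6)

Vertices: (0, 0), (1.5, 0), (0, 6)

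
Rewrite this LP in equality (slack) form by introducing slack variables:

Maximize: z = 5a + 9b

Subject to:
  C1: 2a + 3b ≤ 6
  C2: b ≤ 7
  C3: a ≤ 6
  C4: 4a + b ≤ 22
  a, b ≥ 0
max z = 5a + 9b

s.t.
  2a + 3b + s1 = 6
  b + s2 = 7
  a + s3 = 6
  4a + b + s4 = 22
  a, b, s1, s2, s3, s4 ≥ 0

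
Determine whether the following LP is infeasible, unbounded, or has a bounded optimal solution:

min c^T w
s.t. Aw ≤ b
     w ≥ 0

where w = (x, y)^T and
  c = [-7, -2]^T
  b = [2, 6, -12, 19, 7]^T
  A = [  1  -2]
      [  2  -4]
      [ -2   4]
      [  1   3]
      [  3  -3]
One constraint requires 2x - 4y ≤ 6, while the constraint -2x + 4y ≤ -12 is equivalent to 2x - 4y ≥ 12. Together they would need 12 ≤ 2x - 4y ≤ 6, which is impossible since 12 > 6. No point satisfies all constraints.

The feasible region is empty; the LP is infeasible.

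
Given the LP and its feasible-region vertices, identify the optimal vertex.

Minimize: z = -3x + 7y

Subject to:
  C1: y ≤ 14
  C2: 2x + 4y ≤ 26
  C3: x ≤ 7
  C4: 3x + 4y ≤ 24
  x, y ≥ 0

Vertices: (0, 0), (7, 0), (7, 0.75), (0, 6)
Evaluating z = -3x + 7y at each vertex:
  (0, 0): z = 0
  (7, 0): z = -21
  (7, 0.75): z = -15.75
  (0, 6): z = 42

The smallest value is z = -21, attained at (7, 0).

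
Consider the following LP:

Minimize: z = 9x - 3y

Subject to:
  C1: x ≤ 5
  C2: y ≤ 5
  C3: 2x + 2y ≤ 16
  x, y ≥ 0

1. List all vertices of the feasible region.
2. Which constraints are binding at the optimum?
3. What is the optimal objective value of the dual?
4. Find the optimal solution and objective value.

1. (0, 0), (5, 0), (5, 3), (3, 5), (0, 5)
2. C2, x ≥ 0
3. -15 (by strong duality, equal to the primal optimum)
4. x = 0, y = 5, z = -15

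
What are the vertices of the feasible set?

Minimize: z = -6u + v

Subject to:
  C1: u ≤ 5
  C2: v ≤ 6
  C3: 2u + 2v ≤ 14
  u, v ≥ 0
Each vertex is the intersection of two constraint boundaries that also satisfies all remaining constraints:
  u = 0 and v = 0 → (0, 0)
  u = 5 and v = 0 → (5, 0)
  u = 5 and 2u + 2v = 14 → (5, 2)
  v = 6 and 2u + 2v = 14 → (1, 6)
  v = 6 and u = 0 → (0, 6)

Vertices: (0, 0), (5, 0), (5, 2), (1, 6), (0, 6)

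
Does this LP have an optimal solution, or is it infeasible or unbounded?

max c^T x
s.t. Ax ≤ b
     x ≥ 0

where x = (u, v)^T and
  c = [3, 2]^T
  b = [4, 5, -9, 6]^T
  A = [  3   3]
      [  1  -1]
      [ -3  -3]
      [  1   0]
One constraint requires 3u + 3v ≤ 4, while the constraint -3u - 3v ≤ -9 is equivalent to 3u + 3v ≥ 9. Together they would need 9 ≤ 3u + 3v ≤ 4, which is impossible since 9 > 4. No point satisfies all constraints.

The feasible region is empty; the LP is infeasible.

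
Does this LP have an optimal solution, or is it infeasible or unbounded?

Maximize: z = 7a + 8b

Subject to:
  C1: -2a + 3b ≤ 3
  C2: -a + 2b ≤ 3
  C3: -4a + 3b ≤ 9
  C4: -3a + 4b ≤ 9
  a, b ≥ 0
Feasible point: (0, 0) satisfies every constraint, so the LP is feasible.
Direction d = (1, 0): for each constraint row a, a·d ≤ 0 —
  (-2)(1) + (3)(0) = -2 ≤ 0
  (-1)(1) + (2)(0) = -1 ≤ 0
  (-4)(1) + (3)(0) = -4 ≤ 0
  (-3)(1) + (4)(0) = -3 ≤ 0
and d ≥ 0, so (0, 0) + t·d stays feasible for every t ≥ 0. Along this ray z = 7a + 8b changes by 7 per unit t, so z → +∞.

Unbounded: there is a feasible ray along which z → +∞.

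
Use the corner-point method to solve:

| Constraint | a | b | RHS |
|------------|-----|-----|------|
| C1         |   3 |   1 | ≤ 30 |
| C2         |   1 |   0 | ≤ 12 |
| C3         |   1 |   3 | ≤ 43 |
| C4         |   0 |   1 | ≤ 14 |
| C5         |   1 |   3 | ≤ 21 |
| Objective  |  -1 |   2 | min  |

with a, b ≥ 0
a = 10, b = 0, z = -10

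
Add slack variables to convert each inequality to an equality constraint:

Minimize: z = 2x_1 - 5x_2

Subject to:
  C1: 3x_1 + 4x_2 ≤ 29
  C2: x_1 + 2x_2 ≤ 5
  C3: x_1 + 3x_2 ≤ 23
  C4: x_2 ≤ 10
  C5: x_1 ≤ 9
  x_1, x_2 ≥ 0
min z = 2x_1 - 5x_2

s.t.
  3x_1 + 4x_2 + s1 = 29
  x_1 + 2x_2 + s2 = 5
  x_1 + 3x_2 + s3 = 23
  x_2 + s4 = 10
  x_1 + s5 = 9
  x_1, x_2, s1, s2, s3, s4, s5 ≥ 0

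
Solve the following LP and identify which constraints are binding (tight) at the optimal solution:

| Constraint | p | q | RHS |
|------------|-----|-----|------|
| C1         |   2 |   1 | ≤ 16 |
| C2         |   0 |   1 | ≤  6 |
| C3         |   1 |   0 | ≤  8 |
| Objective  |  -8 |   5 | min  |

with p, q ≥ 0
Optimal: p = 8, q = 0
Binding: C1, C3, q ≥ 0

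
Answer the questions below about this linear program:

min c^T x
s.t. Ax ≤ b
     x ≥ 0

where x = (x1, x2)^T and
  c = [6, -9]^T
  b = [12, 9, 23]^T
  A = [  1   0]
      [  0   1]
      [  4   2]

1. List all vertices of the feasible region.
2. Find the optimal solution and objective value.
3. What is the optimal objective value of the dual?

1. (0, 0), (5.75, 0), (1.25, 9), (0, 9)
2. x1 = 0, x2 = 9, z = -81
3. -81 (by strong duality, equal to the primal optimum)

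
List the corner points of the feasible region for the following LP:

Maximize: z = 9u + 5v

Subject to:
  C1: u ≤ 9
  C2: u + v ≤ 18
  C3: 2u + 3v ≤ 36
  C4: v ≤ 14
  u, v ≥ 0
Each vertex is the intersection of two constraint boundaries that also satisfies all remaining constraints:
  u = 0 and v = 0 → (0, 0)
  u = 9 and v = 0 → (9, 0)
  u = 9 and 2u + 3v = 36 → (9, 6)
  2u + 3v = 36 and u = 0 → (0, 12)

Vertices: (0, 0), (9, 0), (9, 6), (0, 12)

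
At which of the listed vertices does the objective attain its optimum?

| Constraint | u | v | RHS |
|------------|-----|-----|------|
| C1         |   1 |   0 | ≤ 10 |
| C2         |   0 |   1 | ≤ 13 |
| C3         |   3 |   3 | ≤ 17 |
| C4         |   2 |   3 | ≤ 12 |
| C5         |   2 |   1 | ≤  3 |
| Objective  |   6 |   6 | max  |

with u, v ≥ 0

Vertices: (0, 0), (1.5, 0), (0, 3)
(0, 3) with z = 18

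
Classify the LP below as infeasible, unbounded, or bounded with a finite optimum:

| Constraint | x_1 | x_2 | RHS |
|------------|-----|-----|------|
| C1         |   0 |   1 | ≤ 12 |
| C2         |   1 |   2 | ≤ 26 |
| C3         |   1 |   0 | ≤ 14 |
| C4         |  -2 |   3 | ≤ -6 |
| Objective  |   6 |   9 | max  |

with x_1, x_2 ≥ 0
The point (14, 6) satisfies every constraint, so the LP is feasible; the constraints give x_1 ≤ 14 and x_2 ≤ 12, which with x_1, x_2 ≥ 0 keep the feasible region inside a bounded box. A feasible, bounded LP attains a finite optimum at a vertex.

Evaluating z = 6x_1 + 9x_2 at each vertex:
  (3, 0): z = 18
  (14, 0): z = 84
  (14, 6): z = 138
  (12.86, 6.571): z = 136.3

Bounded optimum: z* = 138 at (14, 6).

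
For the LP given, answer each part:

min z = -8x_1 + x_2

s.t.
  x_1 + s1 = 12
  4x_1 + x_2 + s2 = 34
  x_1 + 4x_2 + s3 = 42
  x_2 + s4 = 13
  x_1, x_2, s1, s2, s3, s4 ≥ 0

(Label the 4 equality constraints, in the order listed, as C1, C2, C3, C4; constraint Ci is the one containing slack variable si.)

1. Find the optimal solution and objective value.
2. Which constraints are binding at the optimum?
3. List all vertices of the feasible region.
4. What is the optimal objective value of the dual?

1. x_1 = 8.5, x_2 = 0, z = -68
2. C2, x_2 ≥ 0
3. (0, 0), (8.5, 0), (6.267, 8.933), (0, 10.5)
4. -68 (by strong duality, equal to the primal optimum)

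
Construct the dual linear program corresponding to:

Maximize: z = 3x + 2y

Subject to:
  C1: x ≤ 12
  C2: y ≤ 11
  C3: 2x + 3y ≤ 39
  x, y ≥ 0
Minimize: z = 12y1 + 11y2 + 39y3

Subject to:
  C1: -y1 - 2y3 ≤ -3
  C2: -y2 - 3y3 ≤ -2
  y1, y2, y3 ≥ 0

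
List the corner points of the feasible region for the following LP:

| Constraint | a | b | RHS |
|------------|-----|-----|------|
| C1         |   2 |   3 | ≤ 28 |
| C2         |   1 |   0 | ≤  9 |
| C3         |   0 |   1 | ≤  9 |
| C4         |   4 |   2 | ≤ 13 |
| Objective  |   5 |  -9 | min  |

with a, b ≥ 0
Each vertex is the intersection of two constraint boundaries that also satisfies all remaining constraints:
  a = 0 and b = 0 → (0, 0)
  4a + 2b = 13 and b = 0 → (3.25, 0)
  4a + 2b = 13 and a = 0 → (0, 6.5)

Vertices: (0, 0), (3.25, 0), (0, 6.5)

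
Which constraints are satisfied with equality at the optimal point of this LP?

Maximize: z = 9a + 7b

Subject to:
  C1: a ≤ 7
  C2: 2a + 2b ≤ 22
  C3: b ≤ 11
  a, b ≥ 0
Optimal: a = 7, b = 4
Slack at optimum:
  C1: slack = 0 (binding)
  C2: slack = 0 (binding)
  C3: slack = 7
  a ≥ 0: a = 7
  b ≥ 0: b = 4
Binding constraints: C1, C2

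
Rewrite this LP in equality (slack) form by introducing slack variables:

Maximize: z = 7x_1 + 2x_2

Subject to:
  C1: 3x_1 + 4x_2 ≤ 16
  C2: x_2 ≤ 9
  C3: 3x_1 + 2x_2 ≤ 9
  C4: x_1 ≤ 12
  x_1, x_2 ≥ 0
max z = 7x_1 + 2x_2

s.t.
  3x_1 + 4x_2 + s1 = 16
  x_2 + s2 = 9
  3x_1 + 2x_2 + s3 = 9
  x_1 + s4 = 12
  x_1, x_2, s1, s2, s3, s4 ≥ 0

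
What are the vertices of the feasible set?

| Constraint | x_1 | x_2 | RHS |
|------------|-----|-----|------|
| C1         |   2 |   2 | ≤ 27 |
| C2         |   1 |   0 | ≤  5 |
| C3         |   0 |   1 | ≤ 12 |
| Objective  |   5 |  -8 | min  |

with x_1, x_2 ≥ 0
Each vertex is the intersection of two constraint boundaries that also satisfies all remaining constraints:
  x_1 = 0 and x_2 = 0 → (0, 0)
  x_1 = 5 and x_2 = 0 → (5, 0)
  2x_1 + 2x_2 = 27 and x_1 = 5 → (5, 8.5)
  2x_1 + 2x_2 = 27 and x_2 = 12 → (1.5, 12)
  x_2 = 12 and x_1 = 0 → (0, 12)

Vertices: (0, 0), (5, 0), (5, 8.5), (1.5, 12), (0, 12)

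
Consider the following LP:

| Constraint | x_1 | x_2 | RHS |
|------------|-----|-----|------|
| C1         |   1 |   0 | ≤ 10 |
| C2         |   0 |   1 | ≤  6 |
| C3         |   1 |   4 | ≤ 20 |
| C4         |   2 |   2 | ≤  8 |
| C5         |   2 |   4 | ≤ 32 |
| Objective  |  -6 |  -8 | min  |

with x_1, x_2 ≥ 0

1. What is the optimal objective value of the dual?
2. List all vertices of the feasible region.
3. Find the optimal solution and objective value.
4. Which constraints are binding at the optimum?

1. -32 (by strong duality, equal to the primal optimum)
2. (0, 0), (4, 0), (0, 4)
3. x_1 = 0, x_2 = 4, z = -32
4. C4, x_1 ≥ 0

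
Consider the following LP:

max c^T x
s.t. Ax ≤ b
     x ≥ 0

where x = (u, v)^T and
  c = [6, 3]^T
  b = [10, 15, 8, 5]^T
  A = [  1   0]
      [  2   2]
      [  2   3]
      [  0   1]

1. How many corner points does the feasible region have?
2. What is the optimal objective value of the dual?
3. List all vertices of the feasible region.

1. 3
2. 24 (by strong duality, equal to the primal optimum)
3. (0, 0), (4, 0), (0, 2.667)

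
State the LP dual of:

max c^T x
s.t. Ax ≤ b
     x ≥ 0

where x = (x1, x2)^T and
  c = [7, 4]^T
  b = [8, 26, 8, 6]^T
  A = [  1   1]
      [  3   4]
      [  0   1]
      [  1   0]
Minimize: z = 8y1 + 26y2 + 8y3 + 6y4

Subject to:
  C1: -y1 - 3y2 - y4 ≤ -7
  C2: -y1 - 4y2 - y3 ≤ -4
  y1, y2, y3, y4 ≥ 0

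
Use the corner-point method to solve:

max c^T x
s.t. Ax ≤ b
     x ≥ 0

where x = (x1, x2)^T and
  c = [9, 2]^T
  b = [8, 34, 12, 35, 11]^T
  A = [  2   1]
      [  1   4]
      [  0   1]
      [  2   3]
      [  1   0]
Each vertex is the intersection of two constraint boundaries that also satisfies all remaining constraints:
  x1 = 0 and x2 = 0 → (0, 0)
  2x1 + x2 = 8 and x2 = 0 → (4, 0)
  2x1 + x2 = 8 and x1 = 0 → (0, 8)

Evaluating z = 9x1 + 2x2 at each vertex:
  (0, 0): z = 0
  (4, 0): z = 36
  (0, 8): z = 16

The maximum is at (4, 0) with z = 36.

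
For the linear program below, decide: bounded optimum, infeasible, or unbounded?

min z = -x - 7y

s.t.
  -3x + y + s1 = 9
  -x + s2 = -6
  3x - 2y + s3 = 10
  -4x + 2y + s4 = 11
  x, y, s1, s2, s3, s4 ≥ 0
Feasible point: (6, 4) satisfies every constraint, so the LP is feasible.
Direction d = (2, 3): for each constraint row a, a·d ≤ 0 —
  (-3)(2) + (1)(3) = -3 ≤ 0
  (-1)(2) + (0)(3) = -2 ≤ 0
  (3)(2) + (-2)(3) = 0 ≤ 0
  (-4)(2) + (2)(3) = -2 ≤ 0
and d ≥ 0, so (6, 4) + t·d stays feasible for every t ≥ 0. Along this ray z = -x - 7y changes by -23 per unit t, so z → −∞.

Unbounded — the objective can decrease without bound over the feasible region.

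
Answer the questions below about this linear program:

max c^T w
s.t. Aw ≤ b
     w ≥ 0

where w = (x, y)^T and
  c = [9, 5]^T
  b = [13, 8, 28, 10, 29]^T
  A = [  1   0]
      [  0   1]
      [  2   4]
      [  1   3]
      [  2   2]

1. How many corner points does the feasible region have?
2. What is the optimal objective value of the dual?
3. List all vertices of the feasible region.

1. 3
2. 90 (by strong duality, equal to the primal optimum)
3. (0, 0), (10, 0), (0, 3.333)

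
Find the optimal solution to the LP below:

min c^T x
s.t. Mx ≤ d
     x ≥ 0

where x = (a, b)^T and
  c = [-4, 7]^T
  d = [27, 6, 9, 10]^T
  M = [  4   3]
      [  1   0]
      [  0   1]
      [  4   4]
Each vertex is the intersection of two constraint boundaries that also satisfies all remaining constraints:
  a = 0 and b = 0 → (0, 0)
  4a + 4b = 10 and b = 0 → (2.5, 0)
  4a + 4b = 10 and a = 0 → (0, 2.5)

Evaluating z = -4a + 7b at each vertex:
  (0, 0): z = 0
  (2.5, 0): z = -10
  (0, 2.5): z = 17.5

The minimum is at (2.5, 0) with z = -10.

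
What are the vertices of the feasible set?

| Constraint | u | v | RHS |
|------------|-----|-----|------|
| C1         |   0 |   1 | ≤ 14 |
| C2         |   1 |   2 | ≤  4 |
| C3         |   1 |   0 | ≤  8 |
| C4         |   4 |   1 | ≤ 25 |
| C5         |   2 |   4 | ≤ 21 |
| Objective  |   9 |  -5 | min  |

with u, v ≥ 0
Each vertex is the intersection of two constraint boundaries that also satisfies all remaining constraints:
  u = 0 and v = 0 → (0, 0)
  u + 2v = 4 and v = 0 → (4, 0)
  u + 2v = 4 and u = 0 → (0, 2)

Vertices: (0, 0), (4, 0), (0, 2)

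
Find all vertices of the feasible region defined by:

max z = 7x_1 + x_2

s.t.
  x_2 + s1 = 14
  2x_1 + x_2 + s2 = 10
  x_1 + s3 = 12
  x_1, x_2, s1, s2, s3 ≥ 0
Each vertex is the intersection of two constraint boundaries that also satisfies all remaining constraints:
  x_1 = 0 and x_2 = 0 → (0, 0)
  2x_1 + x_2 = 10 and x_2 = 0 → (5, 0)
  2x_1 + x_2 = 10 and x_1 = 0 → (0, 10)

Vertices: (0, 0), (5, 0), (0, 10)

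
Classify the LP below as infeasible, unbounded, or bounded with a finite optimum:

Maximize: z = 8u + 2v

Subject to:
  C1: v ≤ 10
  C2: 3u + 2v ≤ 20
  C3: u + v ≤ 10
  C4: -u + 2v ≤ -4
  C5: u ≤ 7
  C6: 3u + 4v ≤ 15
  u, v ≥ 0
The point (5, 0) satisfies every constraint, so the LP is feasible; the constraints give u ≤ 7 and v ≤ 10, which with u, v ≥ 0 keep the feasible region inside a bounded box. A feasible, bounded LP attains a finite optimum at a vertex.

Evaluating z = 8u + 2v at each vertex:
  (4, 0): z = 32
  (5, 0): z = 40
  (4.6, 0.3): z = 37.4

Bounded optimum: z* = 40 at (5, 0).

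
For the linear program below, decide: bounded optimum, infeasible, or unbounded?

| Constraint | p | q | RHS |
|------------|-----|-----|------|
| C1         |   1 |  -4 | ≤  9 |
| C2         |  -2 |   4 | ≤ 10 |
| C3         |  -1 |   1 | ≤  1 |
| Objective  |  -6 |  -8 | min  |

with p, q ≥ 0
Feasible point: (0, 0) satisfies every constraint, so the LP is feasible.
Direction d = (4, 1): for each constraint row a, a·d ≤ 0 —
  (1)(4) + (-4)(1) = 0 ≤ 0
  (-2)(4) + (4)(1) = -4 ≤ 0
  (-1)(4) + (1)(1) = -3 ≤ 0
and d ≥ 0, so (0, 0) + t·d stays feasible for every t ≥ 0. Along this ray z = -6p - 8q changes by -32 per unit t, so z → −∞.

Unbounded: there is a feasible ray along which z → −∞.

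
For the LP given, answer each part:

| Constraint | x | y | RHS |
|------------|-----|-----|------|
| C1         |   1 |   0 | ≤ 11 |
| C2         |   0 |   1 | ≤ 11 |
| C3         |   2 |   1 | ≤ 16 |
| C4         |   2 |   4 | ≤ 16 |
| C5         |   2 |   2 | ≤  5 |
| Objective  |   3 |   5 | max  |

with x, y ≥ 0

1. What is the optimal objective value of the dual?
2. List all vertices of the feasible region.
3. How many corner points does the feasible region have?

1. 12.5 (by strong duality, equal to the primal optimum)
2. (0, 0), (2.5, 0), (0, 2.5)
3. 3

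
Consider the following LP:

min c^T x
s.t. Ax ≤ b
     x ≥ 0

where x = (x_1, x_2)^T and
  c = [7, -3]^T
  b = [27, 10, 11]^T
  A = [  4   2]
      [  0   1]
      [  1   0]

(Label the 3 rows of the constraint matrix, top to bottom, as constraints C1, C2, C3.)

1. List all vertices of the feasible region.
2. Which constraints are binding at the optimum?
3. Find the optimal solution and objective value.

1. (0, 0), (6.75, 0), (1.75, 10), (0, 10)
2. C2, x_1 ≥ 0
3. x_1 = 0, x_2 = 10, z = -30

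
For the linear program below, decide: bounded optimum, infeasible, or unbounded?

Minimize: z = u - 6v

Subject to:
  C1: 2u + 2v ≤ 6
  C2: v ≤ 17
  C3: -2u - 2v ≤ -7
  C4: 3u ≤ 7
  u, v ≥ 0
C1 requires 2u + 2v ≤ 6, while C3 (-2u - 2v ≤ -7) is equivalent to 2u + 2v ≥ 7. Together they would need 7 ≤ 2u + 2v ≤ 6, which is impossible since 7 > 6. No point satisfies all constraints.

Infeasible — the constraint set is empty.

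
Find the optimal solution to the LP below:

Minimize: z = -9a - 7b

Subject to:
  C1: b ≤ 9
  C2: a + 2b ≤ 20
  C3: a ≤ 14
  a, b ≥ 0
Each vertex is the intersection of two constraint boundaries that also satisfies all remaining constraints:
  a = 0 and b = 0 → (0, 0)
  a = 14 and b = 0 → (14, 0)
  a + 2b = 20 and a = 14 → (14, 3)
  b = 9 and a + 2b = 20 → (2, 9)
  b = 9 and a = 0 → (0, 9)

Evaluating z = -9a - 7b at each vertex:
  (0, 0): z = 0
  (14, 0): z = -126
  (14, 3): z = -147
  (2, 9): z = -81
  (0, 9): z = -63

The minimum is at (14, 3) with z = -147.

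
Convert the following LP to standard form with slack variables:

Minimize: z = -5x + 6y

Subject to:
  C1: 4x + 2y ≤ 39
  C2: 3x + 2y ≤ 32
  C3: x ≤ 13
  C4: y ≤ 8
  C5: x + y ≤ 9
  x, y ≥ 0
min z = -5x + 6y

s.t.
  4x + 2y + s1 = 39
  3x + 2y + s2 = 32
  x + s3 = 13
  y + s4 = 8
  x + y + s5 = 9
  x, y, s1, s2, s3, s4, s5 ≥ 0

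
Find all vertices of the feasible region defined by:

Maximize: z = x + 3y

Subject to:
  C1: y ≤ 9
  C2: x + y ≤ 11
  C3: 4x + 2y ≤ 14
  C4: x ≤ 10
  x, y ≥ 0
Each vertex is the intersection of two constraint boundaries that also satisfies all remaining constraints:
  x = 0 and y = 0 → (0, 0)
  4x + 2y = 14 and y = 0 → (3.5, 0)
  4x + 2y = 14 and x = 0 → (0, 7)

Vertices: (0, 0), (3.5, 0), (0, 7)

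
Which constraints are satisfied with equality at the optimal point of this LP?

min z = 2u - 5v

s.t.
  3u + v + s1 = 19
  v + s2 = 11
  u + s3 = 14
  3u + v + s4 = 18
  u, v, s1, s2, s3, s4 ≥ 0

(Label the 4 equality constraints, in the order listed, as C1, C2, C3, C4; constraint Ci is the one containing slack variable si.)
Optimal: u = 0, v = 11
Binding: C2, u ≥ 0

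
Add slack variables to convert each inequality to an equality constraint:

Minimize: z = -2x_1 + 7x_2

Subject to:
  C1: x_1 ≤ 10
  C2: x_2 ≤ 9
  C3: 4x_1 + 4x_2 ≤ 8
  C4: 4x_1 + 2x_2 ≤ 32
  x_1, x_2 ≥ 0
min z = -2x_1 + 7x_2

s.t.
  x_1 + s1 = 10
  x_2 + s2 = 9
  4x_1 + 4x_2 + s3 = 8
  4x_1 + 2x_2 + s4 = 32
  x_1, x_2, s1, s2, s3, s4 ≥ 0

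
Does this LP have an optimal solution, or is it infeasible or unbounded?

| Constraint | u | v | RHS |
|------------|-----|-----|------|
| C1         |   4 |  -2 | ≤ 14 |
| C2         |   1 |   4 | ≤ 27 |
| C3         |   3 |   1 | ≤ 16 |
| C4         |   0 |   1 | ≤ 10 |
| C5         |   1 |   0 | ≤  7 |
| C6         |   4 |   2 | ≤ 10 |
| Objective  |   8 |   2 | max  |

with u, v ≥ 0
The point (2.5, 0) satisfies every constraint, so the LP is feasible; the constraints give u ≤ 7 and v ≤ 10, which with u, v ≥ 0 keep the feasible region inside a bounded box. A feasible, bounded LP attains a finite optimum at a vertex.

Evaluating z = 8u + 2v at each vertex:
  (0, 0): z = 0
  (2.5, 0): z = 20
  (0, 5): z = 10

The LP has an optimal solution: (2.5, 0) with z = 20.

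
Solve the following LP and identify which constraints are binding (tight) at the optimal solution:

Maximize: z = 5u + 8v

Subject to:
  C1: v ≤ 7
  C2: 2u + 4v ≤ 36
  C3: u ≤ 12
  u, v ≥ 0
Optimal: u = 12, v = 3
Slack at optimum:
  C1: slack = 4
  C2: slack = 0 (binding)
  C3: slack = 0 (binding)
  u ≥ 0: u = 12
  v ≥ 0: v = 3
Binding constraints: C2, C3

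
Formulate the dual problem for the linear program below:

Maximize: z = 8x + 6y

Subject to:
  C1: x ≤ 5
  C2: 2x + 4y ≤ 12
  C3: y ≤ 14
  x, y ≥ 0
Minimize: z = 5y1 + 12y2 + 14y3

Subject to:
  C1: -y1 - 2y2 ≤ -8
  C2: -4y2 - y3 ≤ -6
  y1, y2, y3 ≥ 0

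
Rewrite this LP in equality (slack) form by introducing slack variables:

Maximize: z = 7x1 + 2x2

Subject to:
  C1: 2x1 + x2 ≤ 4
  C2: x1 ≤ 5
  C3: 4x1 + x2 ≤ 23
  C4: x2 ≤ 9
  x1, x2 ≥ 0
max z = 7x1 + 2x2

s.t.
  2x1 + x2 + s1 = 4
  x1 + s2 = 5
  4x1 + x2 + s3 = 23
  x2 + s4 = 9
  x1, x2, s1, s2, s3, s4 ≥ 0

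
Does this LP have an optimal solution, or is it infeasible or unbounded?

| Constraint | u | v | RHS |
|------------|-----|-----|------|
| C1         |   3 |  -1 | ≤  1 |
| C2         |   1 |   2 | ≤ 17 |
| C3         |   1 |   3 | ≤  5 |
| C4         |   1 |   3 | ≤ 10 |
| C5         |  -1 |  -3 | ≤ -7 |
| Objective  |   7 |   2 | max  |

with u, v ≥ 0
C3 requires u + 3v ≤ 5, while C5 (-u - 3v ≤ -7) is equivalent to u + 3v ≥ 7. Together they would need 7 ≤ u + 3v ≤ 5, which is impossible since 7 > 5. No point satisfies all constraints.

Infeasible: no point satisfies all constraints simultaneously.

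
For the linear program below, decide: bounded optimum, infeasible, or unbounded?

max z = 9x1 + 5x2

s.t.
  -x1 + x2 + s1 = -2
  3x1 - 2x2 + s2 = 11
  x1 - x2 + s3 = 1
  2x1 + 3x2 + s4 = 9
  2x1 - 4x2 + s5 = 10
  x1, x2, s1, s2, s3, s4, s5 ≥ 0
The row x1 - x2 + s3 = 1 with s3 ≥ 0 requires x1 - x2 ≤ 1, while the row -x1 + x2 + s1 = -2 with s1 ≥ 0 is equivalent to x1 - x2 ≥ 2. Together they would need 2 ≤ x1 - x2 ≤ 1, which is impossible since 2 > 1. No point satisfies all constraints.

Infeasible: no point satisfies all constraints simultaneously.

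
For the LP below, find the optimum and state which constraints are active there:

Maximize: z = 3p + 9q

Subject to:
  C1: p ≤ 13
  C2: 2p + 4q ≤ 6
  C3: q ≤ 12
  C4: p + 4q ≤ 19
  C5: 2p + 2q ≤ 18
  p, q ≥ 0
Optimal: p = 0, q = 1.5
Slack at optimum:
  C1: slack = 13
  C2: slack = 0 (binding)
  C3: slack = 10.5
  C4: slack = 13
  C5: slack = 15
  p ≥ 0: p = 0 (binding)
  q ≥ 0: q = 1.5
Binding constraints: C2, p ≥ 0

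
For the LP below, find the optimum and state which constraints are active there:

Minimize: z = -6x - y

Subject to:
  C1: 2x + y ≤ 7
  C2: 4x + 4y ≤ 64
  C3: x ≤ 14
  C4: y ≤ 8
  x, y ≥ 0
Optimal: x = 3.5, y = 0
Slack at optimum:
  C1: slack = 0 (binding)
  C2: slack = 50
  C3: slack = 10.5
  C4: slack = 8
  x ≥ 0: x = 3.5
  y ≥ 0: y = 0 (binding)
Binding constraints: C1, y ≥ 0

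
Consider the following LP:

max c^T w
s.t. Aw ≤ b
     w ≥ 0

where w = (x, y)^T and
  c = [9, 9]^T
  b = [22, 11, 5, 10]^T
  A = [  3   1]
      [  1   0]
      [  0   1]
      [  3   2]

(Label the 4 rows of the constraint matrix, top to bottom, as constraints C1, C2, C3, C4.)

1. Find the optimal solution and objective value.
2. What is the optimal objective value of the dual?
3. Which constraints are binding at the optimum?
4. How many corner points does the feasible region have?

1. x = 0, y = 5, z = 45
2. 45 (by strong duality, equal to the primal optimum)
3. C3, C4, x ≥ 0
4. 3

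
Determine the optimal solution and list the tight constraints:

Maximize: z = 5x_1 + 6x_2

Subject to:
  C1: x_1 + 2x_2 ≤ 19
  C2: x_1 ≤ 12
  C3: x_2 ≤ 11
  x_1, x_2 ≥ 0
Optimal: x_1 = 12, x_2 = 3.5
Slack at optimum:
  C1: slack = 0 (binding)
  C2: slack = 0 (binding)
  C3: slack = 7.5
  x_1 ≥ 0: x_1 = 12
  x_2 ≥ 0: x_2 = 3.5
Binding constraints: C1, C2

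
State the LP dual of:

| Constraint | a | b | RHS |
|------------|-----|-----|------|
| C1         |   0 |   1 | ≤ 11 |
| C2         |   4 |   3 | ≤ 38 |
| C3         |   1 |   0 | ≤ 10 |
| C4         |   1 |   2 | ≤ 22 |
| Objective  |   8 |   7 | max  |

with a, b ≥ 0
Minimize: z = 11y1 + 38y2 + 10y3 + 22y4

Subject to:
  C1: -4y2 - y3 - y4 ≤ -8
  C2: -y1 - 3y2 - 2y4 ≤ -7
  y1, y2, y3, y4 ≥ 0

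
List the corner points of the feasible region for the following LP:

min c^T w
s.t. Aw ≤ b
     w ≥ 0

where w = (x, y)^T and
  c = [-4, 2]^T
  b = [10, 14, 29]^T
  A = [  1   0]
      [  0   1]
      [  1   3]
Each vertex is the intersection of two constraint boundaries that also satisfies all remaining constraints:
  x = 0 and y = 0 → (0, 0)
  x = 10 and y = 0 → (10, 0)
  x = 10 and x + 3y = 29 → (10, 6.333)
  x + 3y = 29 and x = 0 → (0, 9.667)

Vertices: (0, 0), (10, 0), (10, 6.333), (0, 9.667)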